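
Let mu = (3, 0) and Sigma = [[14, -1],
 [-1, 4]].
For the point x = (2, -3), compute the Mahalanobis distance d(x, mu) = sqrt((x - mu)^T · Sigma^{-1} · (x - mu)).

Step 1 — centre the observation: (x - mu) = (-1, -3).

Step 2 — invert Sigma. det(Sigma) = 14·4 - (-1)² = 55.
  Sigma^{-1} = (1/det) · [[d, -b], [-b, a]] = [[0.0727, 0.0182],
 [0.0182, 0.2545]].

Step 3 — form the quadratic (x - mu)^T · Sigma^{-1} · (x - mu):
  Sigma^{-1} · (x - mu) = (-0.1273, -0.7818).
  (x - mu)^T · [Sigma^{-1} · (x - mu)] = (-1)·(-0.1273) + (-3)·(-0.7818) = 2.4727.

Step 4 — take square root: d = √(2.4727) ≈ 1.5725.

d(x, mu) = √(2.4727) ≈ 1.5725


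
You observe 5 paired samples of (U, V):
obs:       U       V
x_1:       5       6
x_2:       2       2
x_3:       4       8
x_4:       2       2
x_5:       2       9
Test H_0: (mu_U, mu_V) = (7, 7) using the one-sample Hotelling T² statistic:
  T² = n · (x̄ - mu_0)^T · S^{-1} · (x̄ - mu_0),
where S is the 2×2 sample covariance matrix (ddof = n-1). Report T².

Step 1 — sample mean vector:
  mean(U) = (5 + 2 + 4 + 2 + 2) / 5 = 15/5 = 3
  mean(V) = (6 + 2 + 8 + 2 + 9) / 5 = 27/5 = 5.4
  x̄ = (3, 5.4),  deviation x̄ - mu_0 = (3, 5.4) - (7, 7) = (-4, -1.6).

Step 2 — sample covariance matrix, S[i,j] = (1/(n-1)) · Σ_k (x_{k,i} - mean_i) · (x_{k,j} - mean_j), divisor n-1 = 4:
  S[U,U] = ((2)·(2) + (-1)·(-1) + (1)·(1) + (-1)·(-1) + (-1)·(-1)) / 4 = 8/4 = 2
  S[U,V] = ((2)·(0.6) + (-1)·(-3.4) + (1)·(2.6) + (-1)·(-3.4) + (-1)·(3.6)) / 4 = 7/4 = 1.75
  S[V,V] = ((0.6)·(0.6) + (-3.4)·(-3.4) + (2.6)·(2.6) + (-3.4)·(-3.4) + (3.6)·(3.6)) / 4 = 43.2/4 = 10.8
  S = [[2, 1.75],
 [1.75, 10.8]].

Step 3 — invert S. det(S) = 2·10.8 - (1.75)² = 18.5375.
  S^{-1} = (1/det) · [[d, -b], [-b, a]] = [[0.5826, -0.0944],
 [-0.0944, 0.1079]].

Step 4 — quadratic form (x̄ - mu_0)^T · S^{-1} · (x̄ - mu_0):
  S^{-1} · (x̄ - mu_0) = (-2.1794, 0.205),
  (x̄ - mu_0)^T · [...] = (-4)·(-2.1794) + (-1.6)·(0.205) = 8.3895.

Step 5 — scale by n: T² = 5 · 8.3895 = 41.9474.

T² ≈ 41.9474


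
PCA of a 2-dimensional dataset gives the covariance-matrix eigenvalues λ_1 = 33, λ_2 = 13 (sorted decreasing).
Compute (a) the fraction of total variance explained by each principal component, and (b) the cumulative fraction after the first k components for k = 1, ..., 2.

Step 1 — total variance = trace(Sigma) = Σ λ_i = 33 + 13 = 46.

Step 2 — fraction explained by component i = λ_i / Σ λ:
  PC1: 33/46 = 0.7174
  PC2: 13/46 = 0.2826

Step 3 — cumulative fraction after k components = (λ_1 + ... + λ_k) / Σ λ:
  k = 1: 33/46 = 0.7174
  k = 2: (33 + 13)/46 = 46/46 = 1

Summary (fraction, with percent):

explained: PC1 0.7174 (71.74%), PC2 0.2826 (28.26%);  cumulative: 0.7174, 1


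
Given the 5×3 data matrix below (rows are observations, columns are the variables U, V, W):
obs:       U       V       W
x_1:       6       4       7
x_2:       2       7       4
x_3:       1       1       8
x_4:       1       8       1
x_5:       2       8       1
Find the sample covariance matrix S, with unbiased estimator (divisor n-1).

Step 1 — column means:
  mean(U) = (6 + 2 + 1 + 1 + 2) / 5 = 12/5 = 2.4
  mean(V) = (4 + 7 + 1 + 8 + 8) / 5 = 28/5 = 5.6
  mean(W) = (7 + 4 + 8 + 1 + 1) / 5 = 21/5 = 4.2

Step 2 — sample covariance S[i,j] = (1/(n-1)) · Σ_k (x_{k,i} - mean_i) · (x_{k,j} - mean_j), with n-1 = 4.
  S[U,U] = ((3.6)·(3.6) + (-0.4)·(-0.4) + (-1.4)·(-1.4) + (-1.4)·(-1.4) + (-0.4)·(-0.4)) / 4 = 17.2/4 = 4.3
  S[U,V] = ((3.6)·(-1.6) + (-0.4)·(1.4) + (-1.4)·(-4.6) + (-1.4)·(2.4) + (-0.4)·(2.4)) / 4 = -4.2/4 = -1.05
  S[U,W] = ((3.6)·(2.8) + (-0.4)·(-0.2) + (-1.4)·(3.8) + (-1.4)·(-3.2) + (-0.4)·(-3.2)) / 4 = 10.6/4 = 2.65
  S[V,V] = ((-1.6)·(-1.6) + (1.4)·(1.4) + (-4.6)·(-4.6) + (2.4)·(2.4) + (2.4)·(2.4)) / 4 = 37.2/4 = 9.3
  S[V,W] = ((-1.6)·(2.8) + (1.4)·(-0.2) + (-4.6)·(3.8) + (2.4)·(-3.2) + (2.4)·(-3.2)) / 4 = -37.6/4 = -9.4
  S[W,W] = ((2.8)·(2.8) + (-0.2)·(-0.2) + (3.8)·(3.8) + (-3.2)·(-3.2) + (-3.2)·(-3.2)) / 4 = 42.8/4 = 10.7

S is symmetric (S[j,i] = S[i,j]). Assembling:

S = [[4.3, -1.05, 2.65],
 [-1.05, 9.3, -9.4],
 [2.65, -9.4, 10.7]]


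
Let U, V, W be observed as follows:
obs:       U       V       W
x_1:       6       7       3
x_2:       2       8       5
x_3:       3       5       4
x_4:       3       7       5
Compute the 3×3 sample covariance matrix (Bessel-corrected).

Step 1 — column means:
  mean(U) = (6 + 2 + 3 + 3) / 4 = 14/4 = 3.5
  mean(V) = (7 + 8 + 5 + 7) / 4 = 27/4 = 6.75
  mean(W) = (3 + 5 + 4 + 5) / 4 = 17/4 = 4.25

Step 2 — sample covariance S[i,j] = (1/(n-1)) · Σ_k (x_{k,i} - mean_i) · (x_{k,j} - mean_j), with n-1 = 3.
  S[U,U] = ((2.5)·(2.5) + (-1.5)·(-1.5) + (-0.5)·(-0.5) + (-0.5)·(-0.5)) / 3 = 9/3 = 3
  S[U,V] = ((2.5)·(0.25) + (-1.5)·(1.25) + (-0.5)·(-1.75) + (-0.5)·(0.25)) / 3 = -0.5/3 = -0.1667
  S[U,W] = ((2.5)·(-1.25) + (-1.5)·(0.75) + (-0.5)·(-0.25) + (-0.5)·(0.75)) / 3 = -4.5/3 = -1.5
  S[V,V] = ((0.25)·(0.25) + (1.25)·(1.25) + (-1.75)·(-1.75) + (0.25)·(0.25)) / 3 = 4.75/3 = 1.5833
  S[V,W] = ((0.25)·(-1.25) + (1.25)·(0.75) + (-1.75)·(-0.25) + (0.25)·(0.75)) / 3 = 1.25/3 = 0.4167
  S[W,W] = ((-1.25)·(-1.25) + (0.75)·(0.75) + (-0.25)·(-0.25) + (0.75)·(0.75)) / 3 = 2.75/3 = 0.9167

S is symmetric (S[j,i] = S[i,j]). Assembling:

S = [[3, -0.1667, -1.5],
 [-0.1667, 1.5833, 0.4167],
 [-1.5, 0.4167, 0.9167]]


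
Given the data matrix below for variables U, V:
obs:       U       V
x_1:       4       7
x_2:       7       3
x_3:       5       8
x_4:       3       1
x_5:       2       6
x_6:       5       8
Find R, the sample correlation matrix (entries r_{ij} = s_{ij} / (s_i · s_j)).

Step 1 — column means:
  mean(U) = (4 + 7 + 5 + 3 + 2 + 5) / 6 = 26/6 = 4.3333
  mean(V) = (7 + 3 + 8 + 1 + 6 + 8) / 6 = 33/6 = 5.5

Step 2 — sample variances and covariances s[i,j] = (1/(n-1)) · Σ_k (x_{k,i} - mean_i) · (x_{k,j} - mean_j), with n-1 = 5:
  s[U,U] = ((-0.3333)·(-0.3333) + (2.6667)·(2.6667) + (0.6667)·(0.6667) + (-1.3333)·(-1.3333) + (-2.3333)·(-2.3333) + (0.6667)·(0.6667)) / 5 = 15.3333/5 = 3.0667
  s[U,V] = ((-0.3333)·(1.5) + (2.6667)·(-2.5) + (0.6667)·(2.5) + (-1.3333)·(-4.5) + (-2.3333)·(0.5) + (0.6667)·(2.5)) / 5 = 1/5 = 0.2
  s[V,V] = ((1.5)·(1.5) + (-2.5)·(-2.5) + (2.5)·(2.5) + (-4.5)·(-4.5) + (0.5)·(0.5) + (2.5)·(2.5)) / 5 = 41.5/5 = 8.3
  Sample standard deviations s_i = √(s[i,i]):
  s(U) = √(3.0667) = 1.7512
  s(V) = √(8.3) = 2.881

Step 3 — r_{ij} = s_{ij} / (s_i · s_j):
  r[U,U] = 1 (diagonal).
  r[U,V] = 0.2 / (1.7512 · 2.881) = 0.2 / 5.0451 = 0.0396
  r[V,V] = 1 (diagonal).

R is symmetric with unit diagonal. Assembling:

R = [[1, 0.0396],
 [0.0396, 1]]


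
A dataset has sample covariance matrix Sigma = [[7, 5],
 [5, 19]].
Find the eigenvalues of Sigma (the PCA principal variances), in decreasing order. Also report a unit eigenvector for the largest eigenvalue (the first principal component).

Step 1 — characteristic polynomial of 2×2 Sigma:
  det(Sigma - λI) = λ² - trace · λ + det = 0.
  trace = 7 + 19 = 26, det = 7·19 - (5)² = 108.
Step 2 — discriminant:
  Δ = trace² - 4·det = 676 - 432 = 244.
Step 3 — eigenvalues:
  λ = (trace ± √Δ)/2 = (26 ± 15.6205)/2,
  λ_1 = 20.8102,  λ_2 = 5.1898.

Step 4 — unit eigenvector for λ_1: solve (Sigma - λ_1 I)v = 0. First row:
  (7 - 20.8102)·v_x + (5)·v_y = 0, i.e. (-13.8102)·v_x + (5)·v_y = 0,
  so v ∝ (b, λ_1 - a) = (5, 13.8102) = u.
  ||u|| = √((5)² + (13.8102)²) = √(215.723) ≈ 14.6875,
  v_1 = u/||u|| ≈ (0.3404, 0.9403) (||v_1|| = 1).

λ_1 = 20.8102,  λ_2 = 5.1898;  v_1 ≈ (0.3404, 0.9403)


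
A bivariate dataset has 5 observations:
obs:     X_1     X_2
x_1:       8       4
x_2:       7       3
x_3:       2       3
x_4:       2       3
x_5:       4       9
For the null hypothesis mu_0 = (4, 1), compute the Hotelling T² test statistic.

Step 1 — sample mean vector:
  mean(X_1) = (8 + 7 + 2 + 2 + 4) / 5 = 23/5 = 4.6
  mean(X_2) = (4 + 3 + 3 + 3 + 9) / 5 = 22/5 = 4.4
  x̄ = (4.6, 4.4),  deviation x̄ - mu_0 = (4.6, 4.4) - (4, 1) = (0.6, 3.4).

Step 2 — sample covariance matrix, S[i,j] = (1/(n-1)) · Σ_k (x_{k,i} - mean_i) · (x_{k,j} - mean_j), divisor n-1 = 4:
  S[X_1,X_1] = ((3.4)·(3.4) + (2.4)·(2.4) + (-2.6)·(-2.6) + (-2.6)·(-2.6) + (-0.6)·(-0.6)) / 4 = 31.2/4 = 7.8
  S[X_1,X_2] = ((3.4)·(-0.4) + (2.4)·(-1.4) + (-2.6)·(-1.4) + (-2.6)·(-1.4) + (-0.6)·(4.6)) / 4 = -0.2/4 = -0.05
  S[X_2,X_2] = ((-0.4)·(-0.4) + (-1.4)·(-1.4) + (-1.4)·(-1.4) + (-1.4)·(-1.4) + (4.6)·(4.6)) / 4 = 27.2/4 = 6.8
  S = [[7.8, -0.05],
 [-0.05, 6.8]].

Step 3 — invert S. det(S) = 7.8·6.8 - (-0.05)² = 53.0375.
  S^{-1} = (1/det) · [[d, -b], [-b, a]] = [[0.1282, 0.0009],
 [0.0009, 0.1471]].

Step 4 — quadratic form (x̄ - mu_0)^T · S^{-1} · (x̄ - mu_0):
  S^{-1} · (x̄ - mu_0) = (0.0801, 0.5006),
  (x̄ - mu_0)^T · [...] = (0.6)·(0.0801) + (3.4)·(0.5006) = 1.7501.

Step 5 — scale by n: T² = 5 · 1.7501 = 8.7504.

T² ≈ 8.7504


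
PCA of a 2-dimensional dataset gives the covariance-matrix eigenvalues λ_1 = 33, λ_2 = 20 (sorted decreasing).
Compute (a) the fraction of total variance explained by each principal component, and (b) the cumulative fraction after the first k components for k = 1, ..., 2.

Step 1 — total variance = trace(Sigma) = Σ λ_i = 33 + 20 = 53.

Step 2 — fraction explained by component i = λ_i / Σ λ:
  PC1: 33/53 = 0.6226
  PC2: 20/53 = 0.3774

Step 3 — cumulative fraction after k components = (λ_1 + ... + λ_k) / Σ λ:
  k = 1: 33/53 = 0.6226
  k = 2: (33 + 20)/53 = 53/53 = 1

Summary (fraction, with percent):

explained: PC1 0.6226 (62.26%), PC2 0.3774 (37.74%);  cumulative: 0.6226, 1


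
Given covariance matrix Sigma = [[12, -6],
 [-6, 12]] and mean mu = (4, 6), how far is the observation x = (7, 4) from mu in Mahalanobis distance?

Step 1 — centre the observation: (x - mu) = (3, -2).

Step 2 — invert Sigma. det(Sigma) = 12·12 - (-6)² = 108.
  Sigma^{-1} = (1/det) · [[d, -b], [-b, a]] = [[0.1111, 0.0556],
 [0.0556, 0.1111]].

Step 3 — form the quadratic (x - mu)^T · Sigma^{-1} · (x - mu):
  Sigma^{-1} · (x - mu) = (0.2222, -0.0556).
  (x - mu)^T · [Sigma^{-1} · (x - mu)] = (3)·(0.2222) + (-2)·(-0.0556) = 0.7778.

Step 4 — take square root: d = √(0.7778) ≈ 0.8819.

d(x, mu) = √(0.7778) ≈ 0.8819


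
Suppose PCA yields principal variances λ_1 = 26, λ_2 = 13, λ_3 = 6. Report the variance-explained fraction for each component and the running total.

Step 1 — total variance = trace(Sigma) = Σ λ_i = 26 + 13 + 6 = 45.

Step 2 — fraction explained by component i = λ_i / Σ λ:
  PC1: 26/45 = 0.5778
  PC2: 13/45 = 0.2889
  PC3: 6/45 = 0.1333

Step 3 — cumulative fraction after k components = (λ_1 + ... + λ_k) / Σ λ:
  k = 1: 26/45 = 0.5778
  k = 2: (26 + 13)/45 = 39/45 = 0.8667
  k = 3: (26 + 13 + 6)/45 = 45/45 = 1

Summary (fraction, with percent):

explained: PC1 0.5778 (57.78%), PC2 0.2889 (28.89%), PC3 0.1333 (13.33%);  cumulative: 0.5778, 0.8667, 1


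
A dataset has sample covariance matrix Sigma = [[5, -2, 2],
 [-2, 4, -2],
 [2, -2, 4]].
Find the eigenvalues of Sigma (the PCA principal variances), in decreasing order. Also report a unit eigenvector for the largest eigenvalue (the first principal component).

Step 1 — characteristic polynomial p(λ) = det(λI - Sigma) = λ³ - tr·λ² + c_1·λ - det, where tr = trace, c_1 = sum of the principal 2×2 minors, det = det(Sigma):
  tr = 5 + 4 + 4 = 13,
  c_1 = (5·4 - (-2)²) + (5·4 - (2)²) + (4·4 - (-2)²) = 16 + 16 + 12 = 44,
  det = 5·(4·4 - (-2)²) - (-2)·((-2)·4 - (-2)·(2)) + (2)·((-2)·(-2) - 4·(2)) = 5·(12) - (-2)·(-4) + (2)·(-4) = 44.
  So p(λ) = λ³ - 13λ² + 44λ - 44.
Step 2 — look for an integer root (rational root theorem: any rational root is an integer divisor of 44). Testing λ = 2:
  p(2) = 8 - 52 + 88 - 44 = 0  ✓
  Dividing out (λ - 2): p(λ) = (λ - 2)(λ² - 11λ + 22).
Step 3 — remaining eigenvalues from the quadratic λ² - 11λ + 22 = 0:
  Δ = 11² - 4·22 = 121 - 88 = 33,  λ = (11 ± √33)/2 = (11 ± 5.7446)/2 ≈ 8.3723 or 2.6277.
  Sorted: λ_1 = 8.3723,  λ_2 = 2.6277,  λ_3 = 2  (check: sum = 13 = tr ✓).

Step 4 — unit eigenvector for λ_1 ≈ 8.3723: v spans the null space of (Sigma - λ_1 I), whose rows are
  r_1 = (-3.3723, -2, 2),  r_2 = (-2, -4.3723, -2),  r_3 = (2, -2, -4.3723).
  v is orthogonal to every row, so take v ∝ r_1 × r_2 = ((-2)·(-2) - (2)·(-4.3723), (2)·(-2) - (-3.3723)·(-2), (-3.3723)·(-4.3723) - (-2)·(-2)) ≈ (12.7446, -10.7446, 10.7446).
  Let u = (12.7446, -10.7446, 10.7446).
  ||u|| = √((12.7446)² + (-10.7446)² + (10.7446)²) = √(393.3151) ≈ 19.8322,  v_1 = u/||u|| ≈ (0.6426, -0.5418, 0.5418) (||v_1|| = 1).

λ_1 = 8.3723,  λ_2 = 2.6277,  λ_3 = 2;  v_1 ≈ (0.6426, -0.5418, 0.5418)


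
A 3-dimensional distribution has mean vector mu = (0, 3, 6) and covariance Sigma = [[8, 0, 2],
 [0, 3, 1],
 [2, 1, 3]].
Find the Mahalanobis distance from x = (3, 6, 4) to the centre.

Step 1 — centre the observation: (x - mu) = (3, 3, -2).

Step 2 — invert Sigma (cofactor / det for 3×3, or solve directly):
  Sigma^{-1} = [[0.1538, 0.0385, -0.1154],
 [0.0385, 0.3846, -0.1538],
 [-0.1154, -0.1538, 0.4615]].

Step 3 — form the quadratic (x - mu)^T · Sigma^{-1} · (x - mu):
  Sigma^{-1} · (x - mu) = (0.8077, 1.5769, -1.7308).
  (x - mu)^T · [Sigma^{-1} · (x - mu)] = (3)·(0.8077) + (3)·(1.5769) + (-2)·(-1.7308) = 10.6154.

Step 4 — take square root: d = √(10.6154) ≈ 3.2581.

d(x, mu) = √(10.6154) ≈ 3.2581


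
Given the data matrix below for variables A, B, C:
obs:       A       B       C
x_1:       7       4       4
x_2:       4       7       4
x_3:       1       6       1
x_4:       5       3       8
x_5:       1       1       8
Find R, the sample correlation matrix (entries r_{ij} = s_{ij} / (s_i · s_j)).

Step 1 — column means:
  mean(A) = (7 + 4 + 1 + 5 + 1) / 5 = 18/5 = 3.6
  mean(B) = (4 + 7 + 6 + 3 + 1) / 5 = 21/5 = 4.2
  mean(C) = (4 + 4 + 1 + 8 + 8) / 5 = 25/5 = 5

Step 2 — sample variances and covariances s[i,j] = (1/(n-1)) · Σ_k (x_{k,i} - mean_i) · (x_{k,j} - mean_j), with n-1 = 4:
  s[A,A] = ((3.4)·(3.4) + (0.4)·(0.4) + (-2.6)·(-2.6) + (1.4)·(1.4) + (-2.6)·(-2.6)) / 4 = 27.2/4 = 6.8
  s[A,B] = ((3.4)·(-0.2) + (0.4)·(2.8) + (-2.6)·(1.8) + (1.4)·(-1.2) + (-2.6)·(-3.2)) / 4 = 2.4/4 = 0.6
  s[A,C] = ((3.4)·(-1) + (0.4)·(-1) + (-2.6)·(-4) + (1.4)·(3) + (-2.6)·(3)) / 4 = 3/4 = 0.75
  s[B,B] = ((-0.2)·(-0.2) + (2.8)·(2.8) + (1.8)·(1.8) + (-1.2)·(-1.2) + (-3.2)·(-3.2)) / 4 = 22.8/4 = 5.7
  s[B,C] = ((-0.2)·(-1) + (2.8)·(-1) + (1.8)·(-4) + (-1.2)·(3) + (-3.2)·(3)) / 4 = -23/4 = -5.75
  s[C,C] = ((-1)·(-1) + (-1)·(-1) + (-4)·(-4) + (3)·(3) + (3)·(3)) / 4 = 36/4 = 9
  Sample standard deviations s_i = √(s[i,i]):
  s(A) = √(6.8) = 2.6077
  s(B) = √(5.7) = 2.3875
  s(C) = √(9) = 3

Step 3 — r_{ij} = s_{ij} / (s_i · s_j):
  r[A,A] = 1 (diagonal).
  r[A,B] = 0.6 / (2.6077 · 2.3875) = 0.6 / 6.2258 = 0.0964
  r[A,C] = 0.75 / (2.6077 · 3) = 0.75 / 7.823 = 0.0959
  r[B,B] = 1 (diagonal).
  r[B,C] = -5.75 / (2.3875 · 3) = -5.75 / 7.1624 = -0.8028
  r[C,C] = 1 (diagonal).

R is symmetric with unit diagonal. Assembling:

R = [[1, 0.0964, 0.0959],
 [0.0964, 1, -0.8028],
 [0.0959, -0.8028, 1]]


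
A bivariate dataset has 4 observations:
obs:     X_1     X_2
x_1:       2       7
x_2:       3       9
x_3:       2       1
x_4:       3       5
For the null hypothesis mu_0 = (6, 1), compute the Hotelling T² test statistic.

Step 1 — sample mean vector:
  mean(X_1) = (2 + 3 + 2 + 3) / 4 = 10/4 = 2.5
  mean(X_2) = (7 + 9 + 1 + 5) / 4 = 22/4 = 5.5
  x̄ = (2.5, 5.5),  deviation x̄ - mu_0 = (2.5, 5.5) - (6, 1) = (-3.5, 4.5).

Step 2 — sample covariance matrix, S[i,j] = (1/(n-1)) · Σ_k (x_{k,i} - mean_i) · (x_{k,j} - mean_j), divisor n-1 = 3:
  S[X_1,X_1] = ((-0.5)·(-0.5) + (0.5)·(0.5) + (-0.5)·(-0.5) + (0.5)·(0.5)) / 3 = 1/3 = 0.3333
  S[X_1,X_2] = ((-0.5)·(1.5) + (0.5)·(3.5) + (-0.5)·(-4.5) + (0.5)·(-0.5)) / 3 = 3/3 = 1
  S[X_2,X_2] = ((1.5)·(1.5) + (3.5)·(3.5) + (-4.5)·(-4.5) + (-0.5)·(-0.5)) / 3 = 35/3 = 11.6667
  S = [[0.3333, 1],
 [1, 11.6667]].

Step 3 — invert S. det(S) = 0.3333·11.6667 - (1)² = 2.8889.
  S^{-1} = (1/det) · [[d, -b], [-b, a]] = [[4.0385, -0.3462],
 [-0.3462, 0.1154]].

Step 4 — quadratic form (x̄ - mu_0)^T · S^{-1} · (x̄ - mu_0):
  S^{-1} · (x̄ - mu_0) = (-15.6923, 1.7308),
  (x̄ - mu_0)^T · [...] = (-3.5)·(-15.6923) + (4.5)·(1.7308) = 62.7115.

Step 5 — scale by n: T² = 4 · 62.7115 = 250.8462.

T² ≈ 250.8462


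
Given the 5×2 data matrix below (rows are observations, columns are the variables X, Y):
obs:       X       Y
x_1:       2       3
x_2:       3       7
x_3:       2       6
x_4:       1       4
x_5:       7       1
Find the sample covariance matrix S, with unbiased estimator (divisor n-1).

Step 1 — column means:
  mean(X) = (2 + 3 + 2 + 1 + 7) / 5 = 15/5 = 3
  mean(Y) = (3 + 7 + 6 + 4 + 1) / 5 = 21/5 = 4.2

Step 2 — sample covariance S[i,j] = (1/(n-1)) · Σ_k (x_{k,i} - mean_i) · (x_{k,j} - mean_j), with n-1 = 4.
  S[X,X] = ((-1)·(-1) + (0)·(0) + (-1)·(-1) + (-2)·(-2) + (4)·(4)) / 4 = 22/4 = 5.5
  S[X,Y] = ((-1)·(-1.2) + (0)·(2.8) + (-1)·(1.8) + (-2)·(-0.2) + (4)·(-3.2)) / 4 = -13/4 = -3.25
  S[Y,Y] = ((-1.2)·(-1.2) + (2.8)·(2.8) + (1.8)·(1.8) + (-0.2)·(-0.2) + (-3.2)·(-3.2)) / 4 = 22.8/4 = 5.7

S is symmetric (S[j,i] = S[i,j]). Assembling:

S = [[5.5, -3.25],
 [-3.25, 5.7]]


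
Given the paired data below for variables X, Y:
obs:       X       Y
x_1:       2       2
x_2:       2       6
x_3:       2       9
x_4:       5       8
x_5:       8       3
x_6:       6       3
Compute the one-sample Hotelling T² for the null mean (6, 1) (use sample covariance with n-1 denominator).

Step 1 — sample mean vector:
  mean(X) = (2 + 2 + 2 + 5 + 8 + 6) / 6 = 25/6 = 4.1667
  mean(Y) = (2 + 6 + 9 + 8 + 3 + 3) / 6 = 31/6 = 5.1667
  x̄ = (4.1667, 5.1667),  deviation x̄ - mu_0 = (4.1667, 5.1667) - (6, 1) = (-1.8333, 4.1667).

Step 2 — sample covariance matrix, S[i,j] = (1/(n-1)) · Σ_k (x_{k,i} - mean_i) · (x_{k,j} - mean_j), divisor n-1 = 5:
  S[X,X] = ((-2.1667)·(-2.1667) + (-2.1667)·(-2.1667) + (-2.1667)·(-2.1667) + (0.8333)·(0.8333) + (3.8333)·(3.8333) + (1.8333)·(1.8333)) / 5 = 32.8333/5 = 6.5667
  S[X,Y] = ((-2.1667)·(-3.1667) + (-2.1667)·(0.8333) + (-2.1667)·(3.8333) + (0.8333)·(2.8333) + (3.8333)·(-2.1667) + (1.8333)·(-2.1667)) / 5 = -13.1667/5 = -2.6333
  S[Y,Y] = ((-3.1667)·(-3.1667) + (0.8333)·(0.8333) + (3.8333)·(3.8333) + (2.8333)·(2.8333) + (-2.1667)·(-2.1667) + (-2.1667)·(-2.1667)) / 5 = 42.8333/5 = 8.5667
  S = [[6.5667, -2.6333],
 [-2.6333, 8.5667]].

Step 3 — invert S. det(S) = 6.5667·8.5667 - (-2.6333)² = 49.32.
  S^{-1} = (1/det) · [[d, -b], [-b, a]] = [[0.1737, 0.0534],
 [0.0534, 0.1331]].

Step 4 — quadratic form (x̄ - mu_0)^T · S^{-1} · (x̄ - mu_0):
  S^{-1} · (x̄ - mu_0) = (-0.096, 0.4569),
  (x̄ - mu_0)^T · [...] = (-1.8333)·(-0.096) + (4.1667)·(0.4569) = 2.0796.

Step 5 — scale by n: T² = 6 · 2.0796 = 12.4777.

T² ≈ 12.4777


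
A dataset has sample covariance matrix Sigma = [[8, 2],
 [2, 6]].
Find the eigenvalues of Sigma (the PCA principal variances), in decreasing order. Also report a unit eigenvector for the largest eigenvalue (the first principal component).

Step 1 — characteristic polynomial of 2×2 Sigma:
  det(Sigma - λI) = λ² - trace · λ + det = 0.
  trace = 8 + 6 = 14, det = 8·6 - (2)² = 44.
Step 2 — discriminant:
  Δ = trace² - 4·det = 196 - 176 = 20.
Step 3 — eigenvalues:
  λ = (trace ± √Δ)/2 = (14 ± 4.4721)/2,
  λ_1 = 9.2361,  λ_2 = 4.7639.

Step 4 — unit eigenvector for λ_1: solve (Sigma - λ_1 I)v = 0. First row:
  (8 - 9.2361)·v_x + (2)·v_y = 0, i.e. (-1.2361)·v_x + (2)·v_y = 0,
  so v ∝ (b, λ_1 - a) = (2, 1.2361) = u.
  ||u|| = √((2)² + (1.2361)²) = √(5.5279) ≈ 2.3511,
  v_1 = u/||u|| ≈ (0.8507, 0.5257) (||v_1|| = 1).

λ_1 = 9.2361,  λ_2 = 4.7639;  v_1 ≈ (0.8507, 0.5257)


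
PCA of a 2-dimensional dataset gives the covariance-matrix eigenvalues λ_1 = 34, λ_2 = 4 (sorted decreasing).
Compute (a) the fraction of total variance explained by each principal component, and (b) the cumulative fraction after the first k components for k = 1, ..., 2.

Step 1 — total variance = trace(Sigma) = Σ λ_i = 34 + 4 = 38.

Step 2 — fraction explained by component i = λ_i / Σ λ:
  PC1: 34/38 = 0.8947
  PC2: 4/38 = 0.1053

Step 3 — cumulative fraction after k components = (λ_1 + ... + λ_k) / Σ λ:
  k = 1: 34/38 = 0.8947
  k = 2: (34 + 4)/38 = 38/38 = 1

Summary (fraction, with percent):

explained: PC1 0.8947 (89.47%), PC2 0.1053 (10.53%);  cumulative: 0.8947, 1


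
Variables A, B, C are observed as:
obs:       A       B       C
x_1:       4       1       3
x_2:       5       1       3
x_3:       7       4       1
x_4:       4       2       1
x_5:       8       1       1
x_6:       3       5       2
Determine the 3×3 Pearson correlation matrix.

Step 1 — column means:
  mean(A) = (4 + 5 + 7 + 4 + 8 + 3) / 6 = 31/6 = 5.1667
  mean(B) = (1 + 1 + 4 + 2 + 1 + 5) / 6 = 14/6 = 2.3333
  mean(C) = (3 + 3 + 1 + 1 + 1 + 2) / 6 = 11/6 = 1.8333

Step 2 — sample variances and covariances s[i,j] = (1/(n-1)) · Σ_k (x_{k,i} - mean_i) · (x_{k,j} - mean_j), with n-1 = 5:
  s[A,A] = ((-1.1667)·(-1.1667) + (-0.1667)·(-0.1667) + (1.8333)·(1.8333) + (-1.1667)·(-1.1667) + (2.8333)·(2.8333) + (-2.1667)·(-2.1667)) / 5 = 18.8333/5 = 3.7667
  s[A,B] = ((-1.1667)·(-1.3333) + (-0.1667)·(-1.3333) + (1.8333)·(1.6667) + (-1.1667)·(-0.3333) + (2.8333)·(-1.3333) + (-2.1667)·(2.6667)) / 5 = -4.3333/5 = -0.8667
  s[A,C] = ((-1.1667)·(1.1667) + (-0.1667)·(1.1667) + (1.8333)·(-0.8333) + (-1.1667)·(-0.8333) + (2.8333)·(-0.8333) + (-2.1667)·(0.1667)) / 5 = -4.8333/5 = -0.9667
  s[B,B] = ((-1.3333)·(-1.3333) + (-1.3333)·(-1.3333) + (1.6667)·(1.6667) + (-0.3333)·(-0.3333) + (-1.3333)·(-1.3333) + (2.6667)·(2.6667)) / 5 = 15.3333/5 = 3.0667
  s[B,C] = ((-1.3333)·(1.1667) + (-1.3333)·(1.1667) + (1.6667)·(-0.8333) + (-0.3333)·(-0.8333) + (-1.3333)·(-0.8333) + (2.6667)·(0.1667)) / 5 = -2.6667/5 = -0.5333
  s[C,C] = ((1.1667)·(1.1667) + (1.1667)·(1.1667) + (-0.8333)·(-0.8333) + (-0.8333)·(-0.8333) + (-0.8333)·(-0.8333) + (0.1667)·(0.1667)) / 5 = 4.8333/5 = 0.9667
  Sample standard deviations s_i = √(s[i,i]):
  s(A) = √(3.7667) = 1.9408
  s(B) = √(3.0667) = 1.7512
  s(C) = √(0.9667) = 0.9832

Step 3 — r_{ij} = s_{ij} / (s_i · s_j):
  r[A,A] = 1 (diagonal).
  r[A,B] = -0.8667 / (1.9408 · 1.7512) = -0.8667 / 3.3987 = -0.255
  r[A,C] = -0.9667 / (1.9408 · 0.9832) = -0.9667 / 1.9082 = -0.5066
  r[B,B] = 1 (diagonal).
  r[B,C] = -0.5333 / (1.7512 · 0.9832) = -0.5333 / 1.7218 = -0.3098
  r[C,C] = 1 (diagonal).

R is symmetric with unit diagonal. Assembling:

R = [[1, -0.255, -0.5066],
 [-0.255, 1, -0.3098],
 [-0.5066, -0.3098, 1]]


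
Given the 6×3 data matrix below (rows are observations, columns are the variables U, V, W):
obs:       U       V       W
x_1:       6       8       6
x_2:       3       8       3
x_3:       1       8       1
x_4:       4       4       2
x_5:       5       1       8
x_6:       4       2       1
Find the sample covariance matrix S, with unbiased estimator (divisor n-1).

Step 1 — column means:
  mean(U) = (6 + 3 + 1 + 4 + 5 + 4) / 6 = 23/6 = 3.8333
  mean(V) = (8 + 8 + 8 + 4 + 1 + 2) / 6 = 31/6 = 5.1667
  mean(W) = (6 + 3 + 1 + 2 + 8 + 1) / 6 = 21/6 = 3.5

Step 2 — sample covariance S[i,j] = (1/(n-1)) · Σ_k (x_{k,i} - mean_i) · (x_{k,j} - mean_j), with n-1 = 5.
  S[U,U] = ((2.1667)·(2.1667) + (-0.8333)·(-0.8333) + (-2.8333)·(-2.8333) + (0.1667)·(0.1667) + (1.1667)·(1.1667) + (0.1667)·(0.1667)) / 5 = 14.8333/5 = 2.9667
  S[U,V] = ((2.1667)·(2.8333) + (-0.8333)·(2.8333) + (-2.8333)·(2.8333) + (0.1667)·(-1.1667) + (1.1667)·(-4.1667) + (0.1667)·(-3.1667)) / 5 = -9.8333/5 = -1.9667
  S[U,W] = ((2.1667)·(2.5) + (-0.8333)·(-0.5) + (-2.8333)·(-2.5) + (0.1667)·(-1.5) + (1.1667)·(4.5) + (0.1667)·(-2.5)) / 5 = 17.5/5 = 3.5
  S[V,V] = ((2.8333)·(2.8333) + (2.8333)·(2.8333) + (2.8333)·(2.8333) + (-1.1667)·(-1.1667) + (-4.1667)·(-4.1667) + (-3.1667)·(-3.1667)) / 5 = 52.8333/5 = 10.5667
  S[V,W] = ((2.8333)·(2.5) + (2.8333)·(-0.5) + (2.8333)·(-2.5) + (-1.1667)·(-1.5) + (-4.1667)·(4.5) + (-3.1667)·(-2.5)) / 5 = -10.5/5 = -2.1
  S[W,W] = ((2.5)·(2.5) + (-0.5)·(-0.5) + (-2.5)·(-2.5) + (-1.5)·(-1.5) + (4.5)·(4.5) + (-2.5)·(-2.5)) / 5 = 41.5/5 = 8.3

S is symmetric (S[j,i] = S[i,j]). Assembling:

S = [[2.9667, -1.9667, 3.5],
 [-1.9667, 10.5667, -2.1],
 [3.5, -2.1, 8.3]]


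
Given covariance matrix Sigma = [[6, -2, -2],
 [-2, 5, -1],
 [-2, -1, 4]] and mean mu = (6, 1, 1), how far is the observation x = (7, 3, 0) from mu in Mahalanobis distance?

Step 1 — centre the observation: (x - mu) = (1, 2, -1).

Step 2 — invert Sigma (cofactor / det for 3×3, or solve directly):
  Sigma^{-1} = [[0.2714, 0.1429, 0.1714],
 [0.1429, 0.2857, 0.1429],
 [0.1714, 0.1429, 0.3714]].

Step 3 — form the quadratic (x - mu)^T · Sigma^{-1} · (x - mu):
  Sigma^{-1} · (x - mu) = (0.3857, 0.5714, 0.0857).
  (x - mu)^T · [Sigma^{-1} · (x - mu)] = (1)·(0.3857) + (2)·(0.5714) + (-1)·(0.0857) = 1.4429.

Step 4 — take square root: d = √(1.4429) ≈ 1.2012.

d(x, mu) = √(1.4429) ≈ 1.2012


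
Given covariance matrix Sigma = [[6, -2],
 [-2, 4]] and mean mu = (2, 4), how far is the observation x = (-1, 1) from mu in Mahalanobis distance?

Step 1 — centre the observation: (x - mu) = (-3, -3).

Step 2 — invert Sigma. det(Sigma) = 6·4 - (-2)² = 20.
  Sigma^{-1} = (1/det) · [[d, -b], [-b, a]] = [[0.2, 0.1],
 [0.1, 0.3]].

Step 3 — form the quadratic (x - mu)^T · Sigma^{-1} · (x - mu):
  Sigma^{-1} · (x - mu) = (-0.9, -1.2).
  (x - mu)^T · [Sigma^{-1} · (x - mu)] = (-3)·(-0.9) + (-3)·(-1.2) = 6.3.

Step 4 — take square root: d = √(6.3) ≈ 2.51.

d(x, mu) = √(6.3) ≈ 2.51


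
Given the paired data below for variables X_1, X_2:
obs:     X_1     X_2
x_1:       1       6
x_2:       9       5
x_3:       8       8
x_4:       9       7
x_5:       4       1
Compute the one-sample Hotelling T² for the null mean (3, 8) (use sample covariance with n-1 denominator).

Step 1 — sample mean vector:
  mean(X_1) = (1 + 9 + 8 + 9 + 4) / 5 = 31/5 = 6.2
  mean(X_2) = (6 + 5 + 8 + 7 + 1) / 5 = 27/5 = 5.4
  x̄ = (6.2, 5.4),  deviation x̄ - mu_0 = (6.2, 5.4) - (3, 8) = (3.2, -2.6).

Step 2 — sample covariance matrix, S[i,j] = (1/(n-1)) · Σ_k (x_{k,i} - mean_i) · (x_{k,j} - mean_j), divisor n-1 = 4:
  S[X_1,X_1] = ((-5.2)·(-5.2) + (2.8)·(2.8) + (1.8)·(1.8) + (2.8)·(2.8) + (-2.2)·(-2.2)) / 4 = 50.8/4 = 12.7
  S[X_1,X_2] = ((-5.2)·(0.6) + (2.8)·(-0.4) + (1.8)·(2.6) + (2.8)·(1.6) + (-2.2)·(-4.4)) / 4 = 14.6/4 = 3.65
  S[X_2,X_2] = ((0.6)·(0.6) + (-0.4)·(-0.4) + (2.6)·(2.6) + (1.6)·(1.6) + (-4.4)·(-4.4)) / 4 = 29.2/4 = 7.3
  S = [[12.7, 3.65],
 [3.65, 7.3]].

Step 3 — invert S. det(S) = 12.7·7.3 - (3.65)² = 79.3875.
  S^{-1} = (1/det) · [[d, -b], [-b, a]] = [[0.092, -0.046],
 [-0.046, 0.16]].

Step 4 — quadratic form (x̄ - mu_0)^T · S^{-1} · (x̄ - mu_0):
  S^{-1} · (x̄ - mu_0) = (0.4138, -0.5631),
  (x̄ - mu_0)^T · [...] = (3.2)·(0.4138) + (-2.6)·(-0.5631) = 2.7881.

Step 5 — scale by n: T² = 5 · 2.7881 = 13.9405.

T² ≈ 13.9405


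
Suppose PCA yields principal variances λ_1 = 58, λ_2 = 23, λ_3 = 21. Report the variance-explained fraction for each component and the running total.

Step 1 — total variance = trace(Sigma) = Σ λ_i = 58 + 23 + 21 = 102.

Step 2 — fraction explained by component i = λ_i / Σ λ:
  PC1: 58/102 = 0.5686
  PC2: 23/102 = 0.2255
  PC3: 21/102 = 0.2059

Step 3 — cumulative fraction after k components = (λ_1 + ... + λ_k) / Σ λ:
  k = 1: 58/102 = 0.5686
  k = 2: (58 + 23)/102 = 81/102 = 0.7941
  k = 3: (58 + 23 + 21)/102 = 102/102 = 1

Summary (fraction, with percent):

explained: PC1 0.5686 (56.86%), PC2 0.2255 (22.55%), PC3 0.2059 (20.59%);  cumulative: 0.5686, 0.7941, 1


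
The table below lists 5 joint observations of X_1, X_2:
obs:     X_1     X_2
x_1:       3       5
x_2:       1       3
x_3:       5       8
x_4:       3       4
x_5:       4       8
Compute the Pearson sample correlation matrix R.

Step 1 — column means:
  mean(X_1) = (3 + 1 + 5 + 3 + 4) / 5 = 16/5 = 3.2
  mean(X_2) = (5 + 3 + 8 + 4 + 8) / 5 = 28/5 = 5.6

Step 2 — sample variances and covariances s[i,j] = (1/(n-1)) · Σ_k (x_{k,i} - mean_i) · (x_{k,j} - mean_j), with n-1 = 4:
  s[X_1,X_1] = ((-0.2)·(-0.2) + (-2.2)·(-2.2) + (1.8)·(1.8) + (-0.2)·(-0.2) + (0.8)·(0.8)) / 4 = 8.8/4 = 2.2
  s[X_1,X_2] = ((-0.2)·(-0.6) + (-2.2)·(-2.6) + (1.8)·(2.4) + (-0.2)·(-1.6) + (0.8)·(2.4)) / 4 = 12.4/4 = 3.1
  s[X_2,X_2] = ((-0.6)·(-0.6) + (-2.6)·(-2.6) + (2.4)·(2.4) + (-1.6)·(-1.6) + (2.4)·(2.4)) / 4 = 21.2/4 = 5.3
  Sample standard deviations s_i = √(s[i,i]):
  s(X_1) = √(2.2) = 1.4832
  s(X_2) = √(5.3) = 2.3022

Step 3 — r_{ij} = s_{ij} / (s_i · s_j):
  r[X_1,X_1] = 1 (diagonal).
  r[X_1,X_2] = 3.1 / (1.4832 · 2.3022) = 3.1 / 3.4147 = 0.9078
  r[X_2,X_2] = 1 (diagonal).

R is symmetric with unit diagonal. Assembling:

R = [[1, 0.9078],
 [0.9078, 1]]


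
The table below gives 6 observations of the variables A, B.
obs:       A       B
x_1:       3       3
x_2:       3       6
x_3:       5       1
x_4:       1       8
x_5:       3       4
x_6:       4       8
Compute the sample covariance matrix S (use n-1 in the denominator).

Step 1 — column means:
  mean(A) = (3 + 3 + 5 + 1 + 3 + 4) / 6 = 19/6 = 3.1667
  mean(B) = (3 + 6 + 1 + 8 + 4 + 8) / 6 = 30/6 = 5

Step 2 — sample covariance S[i,j] = (1/(n-1)) · Σ_k (x_{k,i} - mean_i) · (x_{k,j} - mean_j), with n-1 = 5.
  S[A,A] = ((-0.1667)·(-0.1667) + (-0.1667)·(-0.1667) + (1.8333)·(1.8333) + (-2.1667)·(-2.1667) + (-0.1667)·(-0.1667) + (0.8333)·(0.8333)) / 5 = 8.8333/5 = 1.7667
  S[A,B] = ((-0.1667)·(-2) + (-0.1667)·(1) + (1.8333)·(-4) + (-2.1667)·(3) + (-0.1667)·(-1) + (0.8333)·(3)) / 5 = -11/5 = -2.2
  S[B,B] = ((-2)·(-2) + (1)·(1) + (-4)·(-4) + (3)·(3) + (-1)·(-1) + (3)·(3)) / 5 = 40/5 = 8

S is symmetric (S[j,i] = S[i,j]). Assembling:

S = [[1.7667, -2.2],
 [-2.2, 8]]


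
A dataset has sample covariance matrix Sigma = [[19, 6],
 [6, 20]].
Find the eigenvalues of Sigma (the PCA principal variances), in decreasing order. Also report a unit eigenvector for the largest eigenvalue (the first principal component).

Step 1 — characteristic polynomial of 2×2 Sigma:
  det(Sigma - λI) = λ² - trace · λ + det = 0.
  trace = 19 + 20 = 39, det = 19·20 - (6)² = 344.
Step 2 — discriminant:
  Δ = trace² - 4·det = 1521 - 1376 = 145.
Step 3 — eigenvalues:
  λ = (trace ± √Δ)/2 = (39 ± 12.0416)/2,
  λ_1 = 25.5208,  λ_2 = 13.4792.

Step 4 — unit eigenvector for λ_1: solve (Sigma - λ_1 I)v = 0. First row:
  (19 - 25.5208)·v_x + (6)·v_y = 0, i.e. (-6.5208)·v_x + (6)·v_y = 0,
  so v ∝ (b, λ_1 - a) = (6, 6.5208) = u.
  ||u|| = √((6)² + (6.5208)²) = √(78.5208) ≈ 8.8612,
  v_1 = u/||u|| ≈ (0.6771, 0.7359) (||v_1|| = 1).

λ_1 = 25.5208,  λ_2 = 13.4792;  v_1 ≈ (0.6771, 0.7359)


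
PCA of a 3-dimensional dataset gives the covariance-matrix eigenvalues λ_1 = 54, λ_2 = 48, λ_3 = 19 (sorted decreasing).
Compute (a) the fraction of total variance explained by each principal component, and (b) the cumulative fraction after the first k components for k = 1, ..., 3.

Step 1 — total variance = trace(Sigma) = Σ λ_i = 54 + 48 + 19 = 121.

Step 2 — fraction explained by component i = λ_i / Σ λ:
  PC1: 54/121 = 0.4463
  PC2: 48/121 = 0.3967
  PC3: 19/121 = 0.157

Step 3 — cumulative fraction after k components = (λ_1 + ... + λ_k) / Σ λ:
  k = 1: 54/121 = 0.4463
  k = 2: (54 + 48)/121 = 102/121 = 0.843
  k = 3: (54 + 48 + 19)/121 = 121/121 = 1

Summary (fraction, with percent):

explained: PC1 0.4463 (44.63%), PC2 0.3967 (39.67%), PC3 0.157 (15.7%);  cumulative: 0.4463, 0.843, 1


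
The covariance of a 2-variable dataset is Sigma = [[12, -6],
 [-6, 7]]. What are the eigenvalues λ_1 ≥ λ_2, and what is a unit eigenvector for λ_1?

Step 1 — characteristic polynomial of 2×2 Sigma:
  det(Sigma - λI) = λ² - trace · λ + det = 0.
  trace = 12 + 7 = 19, det = 12·7 - (-6)² = 48.
Step 2 — discriminant:
  Δ = trace² - 4·det = 361 - 192 = 169.
Step 3 — eigenvalues:
  λ = (trace ± √Δ)/2 = (19 ± 13)/2,
  λ_1 = 16,  λ_2 = 3.

Step 4 — unit eigenvector for λ_1: solve (Sigma - λ_1 I)v = 0. First row:
  (12 - 16)·v_x + (-6)·v_y = 0, i.e. (-4)·v_x + (-6)·v_y = 0,
  so v ∝ (b, λ_1 - a) = (-6, 4); multiply by -1 so the first entry is positive: u = (6, -4).
  ||u|| = √((6)² + (-4)²) = √(52) ≈ 7.2111,
  v_1 = u/||u|| ≈ (0.8321, -0.5547) (||v_1|| = 1).

λ_1 = 16,  λ_2 = 3;  v_1 ≈ (0.8321, -0.5547)


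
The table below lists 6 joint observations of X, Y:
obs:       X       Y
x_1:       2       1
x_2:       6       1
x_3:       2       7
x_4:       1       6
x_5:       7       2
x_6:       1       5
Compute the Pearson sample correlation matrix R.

Step 1 — column means:
  mean(X) = (2 + 6 + 2 + 1 + 7 + 1) / 6 = 19/6 = 3.1667
  mean(Y) = (1 + 1 + 7 + 6 + 2 + 5) / 6 = 22/6 = 3.6667

Step 2 — sample variances and covariances s[i,j] = (1/(n-1)) · Σ_k (x_{k,i} - mean_i) · (x_{k,j} - mean_j), with n-1 = 5:
  s[X,X] = ((-1.1667)·(-1.1667) + (2.8333)·(2.8333) + (-1.1667)·(-1.1667) + (-2.1667)·(-2.1667) + (3.8333)·(3.8333) + (-2.1667)·(-2.1667)) / 5 = 34.8333/5 = 6.9667
  s[X,Y] = ((-1.1667)·(-2.6667) + (2.8333)·(-2.6667) + (-1.1667)·(3.3333) + (-2.1667)·(2.3333) + (3.8333)·(-1.6667) + (-2.1667)·(1.3333)) / 5 = -22.6667/5 = -4.5333
  s[Y,Y] = ((-2.6667)·(-2.6667) + (-2.6667)·(-2.6667) + (3.3333)·(3.3333) + (2.3333)·(2.3333) + (-1.6667)·(-1.6667) + (1.3333)·(1.3333)) / 5 = 35.3333/5 = 7.0667
  Sample standard deviations s_i = √(s[i,i]):
  s(X) = √(6.9667) = 2.6394
  s(Y) = √(7.0667) = 2.6583

Step 3 — r_{ij} = s_{ij} / (s_i · s_j):
  r[X,X] = 1 (diagonal).
  r[X,Y] = -4.5333 / (2.6394 · 2.6583) = -4.5333 / 7.0165 = -0.6461
  r[Y,Y] = 1 (diagonal).

R is symmetric with unit diagonal. Assembling:

R = [[1, -0.6461],
 [-0.6461, 1]]


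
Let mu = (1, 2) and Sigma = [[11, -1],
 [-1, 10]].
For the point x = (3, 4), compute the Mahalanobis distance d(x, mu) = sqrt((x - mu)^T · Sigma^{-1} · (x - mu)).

Step 1 — centre the observation: (x - mu) = (2, 2).

Step 2 — invert Sigma. det(Sigma) = 11·10 - (-1)² = 109.
  Sigma^{-1} = (1/det) · [[d, -b], [-b, a]] = [[0.0917, 0.0092],
 [0.0092, 0.1009]].

Step 3 — form the quadratic (x - mu)^T · Sigma^{-1} · (x - mu):
  Sigma^{-1} · (x - mu) = (0.2018, 0.2202).
  (x - mu)^T · [Sigma^{-1} · (x - mu)] = (2)·(0.2018) + (2)·(0.2202) = 0.844.

Step 4 — take square root: d = √(0.844) ≈ 0.9187.

d(x, mu) = √(0.844) ≈ 0.9187


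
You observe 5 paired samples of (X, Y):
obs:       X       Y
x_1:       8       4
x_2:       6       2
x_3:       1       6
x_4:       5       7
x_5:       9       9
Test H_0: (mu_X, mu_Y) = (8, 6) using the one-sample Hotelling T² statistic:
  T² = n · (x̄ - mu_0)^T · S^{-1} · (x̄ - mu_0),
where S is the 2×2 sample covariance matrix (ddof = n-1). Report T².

Step 1 — sample mean vector:
  mean(X) = (8 + 6 + 1 + 5 + 9) / 5 = 29/5 = 5.8
  mean(Y) = (4 + 2 + 6 + 7 + 9) / 5 = 28/5 = 5.6
  x̄ = (5.8, 5.6),  deviation x̄ - mu_0 = (5.8, 5.6) - (8, 6) = (-2.2, -0.4).

Step 2 — sample covariance matrix, S[i,j] = (1/(n-1)) · Σ_k (x_{k,i} - mean_i) · (x_{k,j} - mean_j), divisor n-1 = 4:
  S[X,X] = ((2.2)·(2.2) + (0.2)·(0.2) + (-4.8)·(-4.8) + (-0.8)·(-0.8) + (3.2)·(3.2)) / 4 = 38.8/4 = 9.7
  S[X,Y] = ((2.2)·(-1.6) + (0.2)·(-3.6) + (-4.8)·(0.4) + (-0.8)·(1.4) + (3.2)·(3.4)) / 4 = 3.6/4 = 0.9
  S[Y,Y] = ((-1.6)·(-1.6) + (-3.6)·(-3.6) + (0.4)·(0.4) + (1.4)·(1.4) + (3.4)·(3.4)) / 4 = 29.2/4 = 7.3
  S = [[9.7, 0.9],
 [0.9, 7.3]].

Step 3 — invert S. det(S) = 9.7·7.3 - (0.9)² = 70.
  S^{-1} = (1/det) · [[d, -b], [-b, a]] = [[0.1043, -0.0129],
 [-0.0129, 0.1386]].

Step 4 — quadratic form (x̄ - mu_0)^T · S^{-1} · (x̄ - mu_0):
  S^{-1} · (x̄ - mu_0) = (-0.2243, -0.0271),
  (x̄ - mu_0)^T · [...] = (-2.2)·(-0.2243) + (-0.4)·(-0.0271) = 0.5043.

Step 5 — scale by n: T² = 5 · 0.5043 = 2.5214.

T² ≈ 2.5214


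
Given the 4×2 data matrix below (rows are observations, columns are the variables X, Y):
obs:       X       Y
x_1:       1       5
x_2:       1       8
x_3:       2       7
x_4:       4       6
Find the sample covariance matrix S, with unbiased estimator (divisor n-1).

Step 1 — column means:
  mean(X) = (1 + 1 + 2 + 4) / 4 = 8/4 = 2
  mean(Y) = (5 + 8 + 7 + 6) / 4 = 26/4 = 6.5

Step 2 — sample covariance S[i,j] = (1/(n-1)) · Σ_k (x_{k,i} - mean_i) · (x_{k,j} - mean_j), with n-1 = 3.
  S[X,X] = ((-1)·(-1) + (-1)·(-1) + (0)·(0) + (2)·(2)) / 3 = 6/3 = 2
  S[X,Y] = ((-1)·(-1.5) + (-1)·(1.5) + (0)·(0.5) + (2)·(-0.5)) / 3 = -1/3 = -0.3333
  S[Y,Y] = ((-1.5)·(-1.5) + (1.5)·(1.5) + (0.5)·(0.5) + (-0.5)·(-0.5)) / 3 = 5/3 = 1.6667

S is symmetric (S[j,i] = S[i,j]). Assembling:

S = [[2, -0.3333],
 [-0.3333, 1.6667]]


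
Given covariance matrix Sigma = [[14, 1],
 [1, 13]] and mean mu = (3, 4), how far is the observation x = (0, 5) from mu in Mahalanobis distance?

Step 1 — centre the observation: (x - mu) = (-3, 1).

Step 2 — invert Sigma. det(Sigma) = 14·13 - (1)² = 181.
  Sigma^{-1} = (1/det) · [[d, -b], [-b, a]] = [[0.0718, -0.0055],
 [-0.0055, 0.0773]].

Step 3 — form the quadratic (x - mu)^T · Sigma^{-1} · (x - mu):
  Sigma^{-1} · (x - mu) = (-0.221, 0.0939).
  (x - mu)^T · [Sigma^{-1} · (x - mu)] = (-3)·(-0.221) + (1)·(0.0939) = 0.7569.

Step 4 — take square root: d = √(0.7569) ≈ 0.87.

d(x, mu) = √(0.7569) ≈ 0.87


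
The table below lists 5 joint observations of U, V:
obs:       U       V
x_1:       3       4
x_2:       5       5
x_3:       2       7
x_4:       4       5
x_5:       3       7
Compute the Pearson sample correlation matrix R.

Step 1 — column means:
  mean(U) = (3 + 5 + 2 + 4 + 3) / 5 = 17/5 = 3.4
  mean(V) = (4 + 5 + 7 + 5 + 7) / 5 = 28/5 = 5.6

Step 2 — sample variances and covariances s[i,j] = (1/(n-1)) · Σ_k (x_{k,i} - mean_i) · (x_{k,j} - mean_j), with n-1 = 4:
  s[U,U] = ((-0.4)·(-0.4) + (1.6)·(1.6) + (-1.4)·(-1.4) + (0.6)·(0.6) + (-0.4)·(-0.4)) / 4 = 5.2/4 = 1.3
  s[U,V] = ((-0.4)·(-1.6) + (1.6)·(-0.6) + (-1.4)·(1.4) + (0.6)·(-0.6) + (-0.4)·(1.4)) / 4 = -3.2/4 = -0.8
  s[V,V] = ((-1.6)·(-1.6) + (-0.6)·(-0.6) + (1.4)·(1.4) + (-0.6)·(-0.6) + (1.4)·(1.4)) / 4 = 7.2/4 = 1.8
  Sample standard deviations s_i = √(s[i,i]):
  s(U) = √(1.3) = 1.1402
  s(V) = √(1.8) = 1.3416

Step 3 — r_{ij} = s_{ij} / (s_i · s_j):
  r[U,U] = 1 (diagonal).
  r[U,V] = -0.8 / (1.1402 · 1.3416) = -0.8 / 1.5297 = -0.523
  r[V,V] = 1 (diagonal).

R is symmetric with unit diagonal. Assembling:

R = [[1, -0.523],
 [-0.523, 1]]


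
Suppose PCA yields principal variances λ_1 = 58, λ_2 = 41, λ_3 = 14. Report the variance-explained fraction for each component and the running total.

Step 1 — total variance = trace(Sigma) = Σ λ_i = 58 + 41 + 14 = 113.

Step 2 — fraction explained by component i = λ_i / Σ λ:
  PC1: 58/113 = 0.5133
  PC2: 41/113 = 0.3628
  PC3: 14/113 = 0.1239

Step 3 — cumulative fraction after k components = (λ_1 + ... + λ_k) / Σ λ:
  k = 1: 58/113 = 0.5133
  k = 2: (58 + 41)/113 = 99/113 = 0.8761
  k = 3: (58 + 41 + 14)/113 = 113/113 = 1

Summary (fraction, with percent):

explained: PC1 0.5133 (51.33%), PC2 0.3628 (36.28%), PC3 0.1239 (12.39%);  cumulative: 0.5133, 0.8761, 1


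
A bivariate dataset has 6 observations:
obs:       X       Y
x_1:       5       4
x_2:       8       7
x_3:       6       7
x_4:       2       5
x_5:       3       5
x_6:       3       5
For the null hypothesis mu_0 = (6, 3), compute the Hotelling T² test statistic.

Step 1 — sample mean vector:
  mean(X) = (5 + 8 + 6 + 2 + 3 + 3) / 6 = 27/6 = 4.5
  mean(Y) = (4 + 7 + 7 + 5 + 5 + 5) / 6 = 33/6 = 5.5
  x̄ = (4.5, 5.5),  deviation x̄ - mu_0 = (4.5, 5.5) - (6, 3) = (-1.5, 2.5).

Step 2 — sample covariance matrix, S[i,j] = (1/(n-1)) · Σ_k (x_{k,i} - mean_i) · (x_{k,j} - mean_j), divisor n-1 = 5:
  S[X,X] = ((0.5)·(0.5) + (3.5)·(3.5) + (1.5)·(1.5) + (-2.5)·(-2.5) + (-1.5)·(-1.5) + (-1.5)·(-1.5)) / 5 = 25.5/5 = 5.1
  S[X,Y] = ((0.5)·(-1.5) + (3.5)·(1.5) + (1.5)·(1.5) + (-2.5)·(-0.5) + (-1.5)·(-0.5) + (-1.5)·(-0.5)) / 5 = 9.5/5 = 1.9
  S[Y,Y] = ((-1.5)·(-1.5) + (1.5)·(1.5) + (1.5)·(1.5) + (-0.5)·(-0.5) + (-0.5)·(-0.5) + (-0.5)·(-0.5)) / 5 = 7.5/5 = 1.5
  S = [[5.1, 1.9],
 [1.9, 1.5]].

Step 3 — invert S. det(S) = 5.1·1.5 - (1.9)² = 4.04.
  S^{-1} = (1/det) · [[d, -b], [-b, a]] = [[0.3713, -0.4703],
 [-0.4703, 1.2624]].

Step 4 — quadratic form (x̄ - mu_0)^T · S^{-1} · (x̄ - mu_0):
  S^{-1} · (x̄ - mu_0) = (-1.7327, 3.8614),
  (x̄ - mu_0)^T · [...] = (-1.5)·(-1.7327) + (2.5)·(3.8614) = 12.2525.

Step 5 — scale by n: T² = 6 · 12.2525 = 73.5149.

T² ≈ 73.5149
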